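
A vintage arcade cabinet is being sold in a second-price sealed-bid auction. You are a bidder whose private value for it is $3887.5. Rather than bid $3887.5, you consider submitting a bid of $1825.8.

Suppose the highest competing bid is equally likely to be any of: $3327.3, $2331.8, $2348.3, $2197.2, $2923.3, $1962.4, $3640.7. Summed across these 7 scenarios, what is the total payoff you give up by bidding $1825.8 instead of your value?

$8481.5

The deviation costs you only when the competing bid falls strictly between $1825.8 and $3887.5; elsewhere both bids give the same outcome.
$3327.3: truthful payoff $560.2, deviation payoff $0 → loss $560.2.
$2331.8: truthful payoff $1555.7, deviation payoff $0 → loss $1555.7.
$2348.3: truthful payoff $1539.2, deviation payoff $0 → loss $1539.2.
$2197.2: truthful payoff $1690.3, deviation payoff $0 → loss $1690.3.
$2923.3: truthful payoff $964.2, deviation payoff $0 → loss $964.2.
$1962.4: truthful payoff $1925.1, deviation payoff $0 → loss $1925.1.
$3640.7: truthful payoff $246.8, deviation payoff $0 → loss $246.8.
Total loss = $560.2 + $1555.7 + $1539.2 + $1690.3 + $964.2 + $1925.1 + $246.8 = $8481.5.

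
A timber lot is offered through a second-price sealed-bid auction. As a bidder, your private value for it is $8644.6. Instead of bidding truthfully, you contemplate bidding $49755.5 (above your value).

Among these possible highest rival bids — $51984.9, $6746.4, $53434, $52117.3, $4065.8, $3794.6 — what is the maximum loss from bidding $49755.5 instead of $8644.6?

$0

$51984.9: same outcome either way → loss $0.
$6746.4: same outcome either way → loss $0.
$53434: same outcome either way → loss $0.
$52117.3: same outcome either way → loss $0.
$4065.8: same outcome either way → loss $0.
$3794.6: same outcome either way → loss $0.
Maximum loss: $0.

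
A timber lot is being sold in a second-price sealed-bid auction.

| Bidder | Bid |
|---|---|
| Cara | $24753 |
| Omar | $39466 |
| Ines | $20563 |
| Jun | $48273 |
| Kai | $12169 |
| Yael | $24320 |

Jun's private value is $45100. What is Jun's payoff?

$5634

Highest bid: Jun at $48273, so Jun wins.
Second-highest bid: Omar at $39466 — that is the price the winner pays.
Jun's payoff = value − price = $45100 − $39466 = $5634.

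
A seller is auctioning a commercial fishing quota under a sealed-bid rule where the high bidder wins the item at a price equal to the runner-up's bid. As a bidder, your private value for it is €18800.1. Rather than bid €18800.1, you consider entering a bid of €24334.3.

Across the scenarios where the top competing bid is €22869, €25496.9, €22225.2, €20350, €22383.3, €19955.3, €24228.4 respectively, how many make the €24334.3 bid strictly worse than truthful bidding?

The deviation hurts exactly when the highest competing bid lies strictly between €18800.1 and €24334.3 — overbidding then wins at a price above your value.
€22869: inside the interval → strictly worse (loss €4068.9).
€25496.9: above both → same outcome either way.
€22225.2: inside the interval → strictly worse (loss €3425.1).
€20350: inside the interval → strictly worse (loss €1549.9).
€22383.3: inside the interval → strictly worse (loss €3583.2).
€19955.3: inside the interval → strictly worse (loss €1155.2).
€24228.4: inside the interval → strictly worse (loss €5428.3).
Count: 6.

6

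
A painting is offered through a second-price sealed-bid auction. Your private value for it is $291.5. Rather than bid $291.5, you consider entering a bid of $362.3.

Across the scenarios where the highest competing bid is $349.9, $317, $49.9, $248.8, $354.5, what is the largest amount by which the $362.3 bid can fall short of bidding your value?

$349.9: truthful gives $0, deviation gives −$58.4 → loss $58.4.
$317: truthful gives $0, deviation gives −$25.5 → loss $25.5.
$49.9: same outcome either way → loss $0.
$248.8: same outcome either way → loss $0.
$354.5: truthful gives $0, deviation gives −$63 → loss $63.
Maximum loss: $63.

$63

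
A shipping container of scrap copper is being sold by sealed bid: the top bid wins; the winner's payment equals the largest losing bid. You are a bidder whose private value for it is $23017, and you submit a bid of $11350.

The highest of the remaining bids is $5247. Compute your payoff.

$17770

Your bid $11350 exceeds the highest competing bid $5247, so you win.
In a second-price auction the winner pays the second-highest bid, $5247.
Payoff = value − price = $23017 − $5247 = $17770.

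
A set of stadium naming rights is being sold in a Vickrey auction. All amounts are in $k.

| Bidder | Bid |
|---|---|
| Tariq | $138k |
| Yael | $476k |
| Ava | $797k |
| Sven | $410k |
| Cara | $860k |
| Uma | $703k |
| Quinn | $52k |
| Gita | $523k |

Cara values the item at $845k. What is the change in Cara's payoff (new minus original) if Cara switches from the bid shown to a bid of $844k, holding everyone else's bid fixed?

The highest bid among the other bidders is $797k; Cara's bid doesn't change that.
Original bid $860k: Cara is highest, pays the top rival bid $797k; payoff $845k − $797k = $48k.
Alternative bid $844k: Cara is highest, pays the top rival bid $797k; payoff $845k − $797k = $48k.
Change in payoff = $48k − ($48k) = $0k.

$0k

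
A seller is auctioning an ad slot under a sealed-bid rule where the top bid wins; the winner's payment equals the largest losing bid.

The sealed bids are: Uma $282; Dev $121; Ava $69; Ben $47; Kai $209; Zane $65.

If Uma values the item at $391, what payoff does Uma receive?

$182

Highest bid: Uma at $282, so Uma wins.
Second-highest bid: Kai at $209 — that is the price the winner pays.
Uma's payoff = value − price = $391 − $209 = $182.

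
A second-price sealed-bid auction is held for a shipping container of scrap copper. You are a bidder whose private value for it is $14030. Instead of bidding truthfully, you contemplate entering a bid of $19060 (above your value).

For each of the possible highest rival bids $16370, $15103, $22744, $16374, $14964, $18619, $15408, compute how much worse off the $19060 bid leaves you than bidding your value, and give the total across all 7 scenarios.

The deviation costs you only when the competing bid falls strictly between $14030 and $19060; elsewhere both bids give the same outcome.
$16370: truthful payoff $0, deviation payoff −$2340 → loss $2340.
$15103: truthful payoff $0, deviation payoff −$1073 → loss $1073.
$22744: outcomes coincide → loss $0.
$16374: truthful payoff $0, deviation payoff −$2344 → loss $2344.
$14964: truthful payoff $0, deviation payoff −$934 → loss $934.
$18619: truthful payoff $0, deviation payoff −$4589 → loss $4589.
$15408: truthful payoff $0, deviation payoff −$1378 → loss $1378.
Total loss = $2340 + $1073 + $2344 + $934 + $4589 + $1378 = $12658.

$12658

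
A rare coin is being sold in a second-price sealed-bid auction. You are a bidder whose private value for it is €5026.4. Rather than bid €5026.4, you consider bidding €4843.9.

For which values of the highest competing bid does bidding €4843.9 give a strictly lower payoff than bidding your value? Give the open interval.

If the competing bid is below €4843.9, both bids win at the same price — no difference.
If it is above €5026.4, both bids lose — no difference.
If it lies strictly between €4843.9 and €5026.4, bidding your value wins at a price below your value (positive payoff) while bidding €4843.9 loses (payoff 0).
So the deviation strictly hurts on the open interval (€4843.9, €5026.4).

(€4843.9, €5026.4)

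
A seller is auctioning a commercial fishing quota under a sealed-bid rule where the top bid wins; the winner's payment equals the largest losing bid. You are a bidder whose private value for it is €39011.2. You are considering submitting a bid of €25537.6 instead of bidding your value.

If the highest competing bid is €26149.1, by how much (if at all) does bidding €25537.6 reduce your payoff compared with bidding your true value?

€12862.1

Bidding your value €39011.2: you win (since €39011.2 > €26149.1) and pay €26149.1. Payoff €12862.1.
Bidding €25537.6: you lose. Payoff €0.
The competing bid €26149.1 lies between your shaded bid and your value, so underbidding forfeits an item you could have won at a profitable price.
Loss from deviating = €12862.1 − (€0) = €12862.1.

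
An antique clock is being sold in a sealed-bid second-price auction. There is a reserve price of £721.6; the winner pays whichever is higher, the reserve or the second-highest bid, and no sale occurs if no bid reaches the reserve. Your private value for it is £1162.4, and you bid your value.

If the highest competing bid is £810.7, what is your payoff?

£351.7

Your bid £1162.4 is the highest and exceeds the reserve.
Price = max(second-highest bid, reserve) = max(£810.7, £721.6) = £810.7.
Payoff = £1162.4 − £810.7 = £351.7.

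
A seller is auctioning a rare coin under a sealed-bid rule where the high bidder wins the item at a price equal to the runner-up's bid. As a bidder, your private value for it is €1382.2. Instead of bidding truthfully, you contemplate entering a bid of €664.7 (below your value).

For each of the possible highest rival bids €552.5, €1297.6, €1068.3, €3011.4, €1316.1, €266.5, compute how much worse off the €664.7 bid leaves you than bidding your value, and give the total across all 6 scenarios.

€464.6

The deviation costs you only when the competing bid falls strictly between €664.7 and €1382.2; elsewhere both bids give the same outcome.
€552.5: outcomes coincide → loss €0.
€1297.6: truthful payoff €84.6, deviation payoff €0 → loss €84.6.
€1068.3: truthful payoff €313.9, deviation payoff €0 → loss €313.9.
€3011.4: outcomes coincide → loss €0.
€1316.1: truthful payoff €66.1, deviation payoff €0 → loss €66.1.
€266.5: outcomes coincide → loss €0.
Total loss = €84.6 + €313.9 + €66.1 = €464.6.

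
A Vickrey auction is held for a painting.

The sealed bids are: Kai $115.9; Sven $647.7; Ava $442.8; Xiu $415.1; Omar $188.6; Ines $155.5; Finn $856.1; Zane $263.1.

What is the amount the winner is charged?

$647.7

Highest bid: Finn at $856.1, so Finn wins.
Second-highest bid: Sven at $647.7 — that is the price the winner pays.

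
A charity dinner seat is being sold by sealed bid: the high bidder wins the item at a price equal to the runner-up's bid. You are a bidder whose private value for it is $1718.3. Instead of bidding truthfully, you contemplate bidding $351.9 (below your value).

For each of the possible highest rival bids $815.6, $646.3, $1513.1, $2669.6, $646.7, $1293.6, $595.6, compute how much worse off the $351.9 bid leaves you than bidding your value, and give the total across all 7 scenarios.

$4798.9

The deviation costs you only when the competing bid falls strictly between $351.9 and $1718.3; elsewhere both bids give the same outcome.
$815.6: truthful payoff $902.7, deviation payoff $0 → loss $902.7.
$646.3: truthful payoff $1072, deviation payoff $0 → loss $1072.
$1513.1: truthful payoff $205.2, deviation payoff $0 → loss $205.2.
$2669.6: outcomes coincide → loss $0.
$646.7: truthful payoff $1071.6, deviation payoff $0 → loss $1071.6.
$1293.6: truthful payoff $424.7, deviation payoff $0 → loss $424.7.
$595.6: truthful payoff $1122.7, deviation payoff $0 → loss $1122.7.
Total loss = $902.7 + $1072 + $205.2 + $1071.6 + $424.7 + $1122.7 = $4798.9.
In a second-price auction your bid sets only whether you win, not what you pay, so bidding your true value is weakly dominant.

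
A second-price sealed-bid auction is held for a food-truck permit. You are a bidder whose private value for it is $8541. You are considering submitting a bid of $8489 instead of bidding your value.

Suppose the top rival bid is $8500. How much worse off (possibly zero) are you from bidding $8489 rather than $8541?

$41

Bidding your value $8541: you win (since $8541 > $8500) and pay $8500. Payoff $41.
Bidding $8489: you lose. Payoff $0.
The competing bid $8500 lies between your shaded bid and your value, so underbidding forfeits an item you could have won at a profitable price.
Loss from deviating = $41 − ($0) = $41.
In a second-price auction your bid sets only whether you win, not what you pay, so bidding your true value is weakly dominant.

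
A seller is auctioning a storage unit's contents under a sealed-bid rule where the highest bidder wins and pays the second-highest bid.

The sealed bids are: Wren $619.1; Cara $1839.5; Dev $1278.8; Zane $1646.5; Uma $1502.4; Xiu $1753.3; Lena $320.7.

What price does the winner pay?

$1753.3

Highest bid: Cara at $1839.5, so Cara wins.
Second-highest bid: Xiu at $1753.3 — that is the price the winner pays.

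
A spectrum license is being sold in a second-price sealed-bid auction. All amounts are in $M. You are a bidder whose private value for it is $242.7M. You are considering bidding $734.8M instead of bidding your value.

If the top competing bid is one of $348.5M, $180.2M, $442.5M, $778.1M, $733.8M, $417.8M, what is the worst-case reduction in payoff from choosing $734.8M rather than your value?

$348.5M: truthful gives $0M, deviation gives −$105.8M → loss $105.8M.
$180.2M: same outcome either way → loss $0M.
$442.5M: truthful gives $0M, deviation gives −$199.8M → loss $199.8M.
$778.1M: same outcome either way → loss $0M.
$733.8M: truthful gives $0M, deviation gives −$491.1M → loss $491.1M.
$417.8M: truthful gives $0M, deviation gives −$175.1M → loss $175.1M.
Maximum loss: $491.1M.

$491.1M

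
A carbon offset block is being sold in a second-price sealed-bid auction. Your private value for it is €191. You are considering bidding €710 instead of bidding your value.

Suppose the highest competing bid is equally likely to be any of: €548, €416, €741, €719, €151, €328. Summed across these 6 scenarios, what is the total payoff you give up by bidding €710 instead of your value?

The deviation costs you only when the competing bid falls strictly between €191 and €710; elsewhere both bids give the same outcome.
€548: truthful payoff €0, deviation payoff −€357 → loss €357.
€416: truthful payoff €0, deviation payoff −€225 → loss €225.
€741: outcomes coincide → loss €0.
€719: outcomes coincide → loss €0.
€151: outcomes coincide → loss €0.
€328: truthful payoff €0, deviation payoff −€137 → loss €137.
Total loss = €357 + €225 + €137 = €719.

€719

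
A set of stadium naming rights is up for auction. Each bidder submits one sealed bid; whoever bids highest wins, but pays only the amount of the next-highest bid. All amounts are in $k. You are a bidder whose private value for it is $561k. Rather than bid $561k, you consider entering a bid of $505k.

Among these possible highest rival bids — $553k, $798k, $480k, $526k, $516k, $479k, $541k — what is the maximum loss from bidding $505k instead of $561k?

$553k: truthful gives $8k, deviation gives $0k → loss $8k.
$798k: same outcome either way → loss $0k.
$480k: same outcome either way → loss $0k.
$526k: truthful gives $35k, deviation gives $0k → loss $35k.
$516k: truthful gives $45k, deviation gives $0k → loss $45k.
$479k: same outcome either way → loss $0k.
$541k: truthful gives $20k, deviation gives $0k → loss $20k.
Maximum loss: $45k.

$45k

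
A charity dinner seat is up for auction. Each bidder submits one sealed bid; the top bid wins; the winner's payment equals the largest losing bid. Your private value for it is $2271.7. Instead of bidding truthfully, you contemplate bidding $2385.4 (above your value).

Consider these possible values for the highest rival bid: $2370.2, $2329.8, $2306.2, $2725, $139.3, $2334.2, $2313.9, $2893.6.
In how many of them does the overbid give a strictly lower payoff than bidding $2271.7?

5

The deviation hurts exactly when the highest competing bid lies strictly between $2271.7 and $2385.4 — overbidding then wins at a price above your value.
$2370.2: inside the interval → strictly worse (loss $98.5).
$2329.8: inside the interval → strictly worse (loss $58.1).
$2306.2: inside the interval → strictly worse (loss $34.5).
$2725: above both → same outcome either way.
$139.3: below both → same outcome either way.
$2334.2: inside the interval → strictly worse (loss $62.5).
$2313.9: inside the interval → strictly worse (loss $42.2).
$2893.6: above both → same outcome either way.
Count: 5.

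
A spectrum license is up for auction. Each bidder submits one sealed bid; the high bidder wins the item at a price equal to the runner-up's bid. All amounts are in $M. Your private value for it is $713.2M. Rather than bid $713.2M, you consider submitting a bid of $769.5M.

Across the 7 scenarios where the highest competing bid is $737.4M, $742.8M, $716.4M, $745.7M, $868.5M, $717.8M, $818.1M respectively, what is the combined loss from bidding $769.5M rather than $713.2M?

$94.1M

The deviation costs you only when the competing bid falls strictly between $713.2M and $769.5M; elsewhere both bids give the same outcome.
$737.4M: truthful payoff $0M, deviation payoff −$24.2M → loss $24.2M.
$742.8M: truthful payoff $0M, deviation payoff −$29.6M → loss $29.6M.
$716.4M: truthful payoff $0M, deviation payoff −$3.2M → loss $3.2M.
$745.7M: truthful payoff $0M, deviation payoff −$32.5M → loss $32.5M.
$868.5M: outcomes coincide → loss $0M.
$717.8M: truthful payoff $0M, deviation payoff −$4.6M → loss $4.6M.
$818.1M: outcomes coincide → loss $0M.
Total loss = $24.2M + $29.6M + $3.2M + $32.5M + $4.6M = $94.1M.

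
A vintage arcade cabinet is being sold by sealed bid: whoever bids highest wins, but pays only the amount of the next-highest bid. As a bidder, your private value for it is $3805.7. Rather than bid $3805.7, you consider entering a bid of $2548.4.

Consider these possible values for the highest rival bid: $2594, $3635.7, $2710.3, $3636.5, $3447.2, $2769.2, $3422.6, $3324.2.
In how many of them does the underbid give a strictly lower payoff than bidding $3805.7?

8

The deviation hurts exactly when the highest competing bid lies strictly between $2548.4 and $3805.7 — underbidding then forfeits a profitable win.
$2594: inside the interval → strictly worse (loss $1211.7).
$3635.7: inside the interval → strictly worse (loss $170).
$2710.3: inside the interval → strictly worse (loss $1095.4).
$3636.5: inside the interval → strictly worse (loss $169.2).
$3447.2: inside the interval → strictly worse (loss $358.5).
$2769.2: inside the interval → strictly worse (loss $1036.5).
$3422.6: inside the interval → strictly worse (loss $383.1).
$3324.2: inside the interval → strictly worse (loss $481.5).
Count: 8.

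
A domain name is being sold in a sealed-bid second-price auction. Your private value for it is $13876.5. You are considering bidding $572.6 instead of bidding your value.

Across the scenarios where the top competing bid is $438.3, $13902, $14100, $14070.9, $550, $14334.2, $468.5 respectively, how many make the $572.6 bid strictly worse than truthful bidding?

0

The deviation hurts exactly when the highest competing bid lies strictly between $572.6 and $13876.5 — underbidding then forfeits a profitable win.
$438.3: below both → same outcome either way.
$13902: above both → same outcome either way.
$14100: above both → same outcome either way.
$14070.9: above both → same outcome either way.
$550: below both → same outcome either way.
$14334.2: above both → same outcome either way.
$468.5: below both → same outcome either way.
Count: 0.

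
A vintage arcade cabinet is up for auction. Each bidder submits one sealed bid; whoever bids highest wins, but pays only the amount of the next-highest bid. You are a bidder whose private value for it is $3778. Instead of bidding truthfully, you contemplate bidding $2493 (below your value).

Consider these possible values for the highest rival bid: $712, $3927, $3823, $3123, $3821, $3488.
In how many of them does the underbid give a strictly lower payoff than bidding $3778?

The deviation hurts exactly when the highest competing bid lies strictly between $2493 and $3778 — underbidding then forfeits a profitable win.
$712: below both → same outcome either way.
$3927: above both → same outcome either way.
$3823: above both → same outcome either way.
$3123: inside the interval → strictly worse (loss $655).
$3821: above both → same outcome either way.
$3488: inside the interval → strictly worse (loss $290).
Count: 2.

2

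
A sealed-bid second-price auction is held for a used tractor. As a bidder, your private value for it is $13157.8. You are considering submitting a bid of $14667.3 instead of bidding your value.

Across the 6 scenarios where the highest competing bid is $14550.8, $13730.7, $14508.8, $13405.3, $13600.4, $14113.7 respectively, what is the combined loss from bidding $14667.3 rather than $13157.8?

The deviation costs you only when the competing bid falls strictly between $13157.8 and $14667.3; elsewhere both bids give the same outcome.
$14550.8: truthful payoff $0, deviation payoff −$1393 → loss $1393.
$13730.7: truthful payoff $0, deviation payoff −$572.9 → loss $572.9.
$14508.8: truthful payoff $0, deviation payoff −$1351 → loss $1351.
$13405.3: truthful payoff $0, deviation payoff −$247.5 → loss $247.5.
$13600.4: truthful payoff $0, deviation payoff −$442.6 → loss $442.6.
$14113.7: truthful payoff $0, deviation payoff −$955.9 → loss $955.9.
Total loss = $1393 + $572.9 + $1351 + $247.5 + $442.6 + $955.9 = $4962.9.
In a second-price auction your bid sets only whether you win, not what you pay, so bidding your true value is weakly dominant.

$4962.9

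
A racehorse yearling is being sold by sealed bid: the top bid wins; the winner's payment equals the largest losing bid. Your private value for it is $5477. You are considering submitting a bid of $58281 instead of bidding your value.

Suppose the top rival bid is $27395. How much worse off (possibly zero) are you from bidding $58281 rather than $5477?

$21918

Bidding your value $5477: you lose (since $5477 < $27395). Payoff $0.
Bidding $58281: you win and pay $27395. Payoff $5477 − $27395 = −$21918.
The competing bid $27395 lies between your value and your inflated bid, so overbidding wins an item priced above your value.
Loss from deviating = $0 − (−$21918) = $21918.
Because the price is fixed by the runner-up's bid, deviating from your value can only change a good outcome into a bad one — never the reverse.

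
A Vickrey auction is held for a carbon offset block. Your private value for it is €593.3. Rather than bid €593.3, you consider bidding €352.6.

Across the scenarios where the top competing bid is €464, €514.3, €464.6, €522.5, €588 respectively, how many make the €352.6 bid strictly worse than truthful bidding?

The deviation hurts exactly when the highest competing bid lies strictly between €352.6 and €593.3 — underbidding then forfeits a profitable win.
€464: inside the interval → strictly worse (loss €129.3).
€514.3: inside the interval → strictly worse (loss €79).
€464.6: inside the interval → strictly worse (loss €128.7).
€522.5: inside the interval → strictly worse (loss €70.8).
€588: inside the interval → strictly worse (loss €5.3).
Count: 5.

5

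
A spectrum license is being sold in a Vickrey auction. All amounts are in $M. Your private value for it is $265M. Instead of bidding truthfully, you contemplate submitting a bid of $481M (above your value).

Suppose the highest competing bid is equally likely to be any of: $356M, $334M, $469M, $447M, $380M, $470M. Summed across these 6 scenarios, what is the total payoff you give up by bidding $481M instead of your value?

$866M

The deviation costs you only when the competing bid falls strictly between $265M and $481M; elsewhere both bids give the same outcome.
$356M: truthful payoff $0M, deviation payoff −$91M → loss $91M.
$334M: truthful payoff $0M, deviation payoff −$69M → loss $69M.
$469M: truthful payoff $0M, deviation payoff −$204M → loss $204M.
$447M: truthful payoff $0M, deviation payoff −$182M → loss $182M.
$380M: truthful payoff $0M, deviation payoff −$115M → loss $115M.
$470M: truthful payoff $0M, deviation payoff −$205M → loss $205M.
Total loss = $91M + $69M + $204M + $182M + $115M + $205M = $866M.
In a second-price auction your bid sets only whether you win, not what you pay, so bidding your true value is weakly dominant.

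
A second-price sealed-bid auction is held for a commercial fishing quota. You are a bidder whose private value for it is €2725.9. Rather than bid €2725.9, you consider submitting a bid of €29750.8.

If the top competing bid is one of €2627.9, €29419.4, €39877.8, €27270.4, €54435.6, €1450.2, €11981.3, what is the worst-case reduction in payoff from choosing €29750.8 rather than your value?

€26693.5

€2627.9: same outcome either way → loss €0.
€29419.4: truthful gives €0, deviation gives −€26693.5 → loss €26693.5.
€39877.8: same outcome either way → loss €0.
€27270.4: truthful gives €0, deviation gives −€24544.5 → loss €24544.5.
€54435.6: same outcome either way → loss €0.
€1450.2: same outcome either way → loss €0.
€11981.3: truthful gives €0, deviation gives −€9255.4 → loss €9255.4.
Maximum loss: €26693.5.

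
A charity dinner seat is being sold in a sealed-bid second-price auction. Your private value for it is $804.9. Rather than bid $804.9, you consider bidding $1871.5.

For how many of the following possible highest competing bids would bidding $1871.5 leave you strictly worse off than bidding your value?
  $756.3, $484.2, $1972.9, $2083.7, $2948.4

0

The deviation hurts exactly when the highest competing bid lies strictly between $804.9 and $1871.5 — overbidding then wins at a price above your value.
$756.3: below both → same outcome either way.
$484.2: below both → same outcome either way.
$1972.9: above both → same outcome either way.
$2083.7: above both → same outcome either way.
$2948.4: above both → same outcome either way.
Count: 0.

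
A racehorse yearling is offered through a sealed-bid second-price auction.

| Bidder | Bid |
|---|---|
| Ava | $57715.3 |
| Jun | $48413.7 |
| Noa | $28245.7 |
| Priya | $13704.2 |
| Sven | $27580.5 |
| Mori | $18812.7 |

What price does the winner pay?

Highest bid: Ava at $57715.3, so Ava wins.
Second-highest bid: Jun at $48413.7 — that is the price the winner pays.

$48413.7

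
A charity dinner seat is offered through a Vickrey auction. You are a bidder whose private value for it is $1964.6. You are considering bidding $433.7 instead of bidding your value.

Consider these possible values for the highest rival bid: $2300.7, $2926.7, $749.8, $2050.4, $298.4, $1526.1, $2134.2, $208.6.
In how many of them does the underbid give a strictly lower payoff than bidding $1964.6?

2

The deviation hurts exactly when the highest competing bid lies strictly between $433.7 and $1964.6 — underbidding then forfeits a profitable win.
$2300.7: above both → same outcome either way.
$2926.7: above both → same outcome either way.
$749.8: inside the interval → strictly worse (loss $1214.8).
$2050.4: above both → same outcome either way.
$298.4: below both → same outcome either way.
$1526.1: inside the interval → strictly worse (loss $438.5).
$2134.2: above both → same outcome either way.
$208.6: below both → same outcome either way.
Count: 2.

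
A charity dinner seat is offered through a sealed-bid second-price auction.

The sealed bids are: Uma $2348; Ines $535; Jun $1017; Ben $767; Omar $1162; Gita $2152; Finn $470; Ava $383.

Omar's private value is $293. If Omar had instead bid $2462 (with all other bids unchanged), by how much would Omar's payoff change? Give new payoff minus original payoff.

−$2055

The highest bid among the other bidders is $2348; Omar's bid doesn't change that.
Original bid $1162: Omar is not highest (top rival bid is $2348); payoff $0.
Alternative bid $2462: Omar is highest, pays the top rival bid $2348; payoff $293 − $2348 = −$2055.
Change in payoff = −$2055 − ($0) = −$2055.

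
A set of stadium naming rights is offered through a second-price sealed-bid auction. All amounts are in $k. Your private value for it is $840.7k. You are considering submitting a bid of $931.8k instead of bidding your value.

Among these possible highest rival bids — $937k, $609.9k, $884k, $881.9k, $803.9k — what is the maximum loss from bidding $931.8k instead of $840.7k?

$43.3k

$937k: same outcome either way → loss $0k.
$609.9k: same outcome either way → loss $0k.
$884k: truthful gives $0k, deviation gives −$43.3k → loss $43.3k.
$881.9k: truthful gives $0k, deviation gives −$41.2k → loss $41.2k.
$803.9k: same outcome either way → loss $0k.
Maximum loss: $43.3k.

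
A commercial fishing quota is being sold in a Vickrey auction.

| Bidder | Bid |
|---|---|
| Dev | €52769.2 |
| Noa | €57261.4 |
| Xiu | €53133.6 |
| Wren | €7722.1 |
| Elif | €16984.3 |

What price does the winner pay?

€53133.6

Highest bid: Noa at €57261.4, so Noa wins.
Second-highest bid: Xiu at €53133.6 — that is the price the winner pays.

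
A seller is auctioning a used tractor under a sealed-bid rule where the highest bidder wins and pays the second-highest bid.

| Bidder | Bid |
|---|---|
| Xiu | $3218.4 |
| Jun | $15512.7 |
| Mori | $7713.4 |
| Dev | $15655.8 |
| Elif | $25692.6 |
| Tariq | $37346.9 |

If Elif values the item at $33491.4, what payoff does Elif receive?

Highest bid: Tariq at $37346.9, so Tariq wins.
Second-highest bid: Elif at $25692.6 — that is the price the winner pays.
Elif did not win, so Elif pays nothing and receives nothing: payoff $0.

$0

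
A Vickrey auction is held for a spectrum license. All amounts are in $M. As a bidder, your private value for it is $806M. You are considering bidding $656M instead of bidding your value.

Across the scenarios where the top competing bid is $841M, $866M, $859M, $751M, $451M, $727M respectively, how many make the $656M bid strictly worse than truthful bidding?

2

The deviation hurts exactly when the highest competing bid lies strictly between $656M and $806M — underbidding then forfeits a profitable win.
$841M: above both → same outcome either way.
$866M: above both → same outcome either way.
$859M: above both → same outcome either way.
$751M: inside the interval → strictly worse (loss $55M).
$451M: below both → same outcome either way.
$727M: inside the interval → strictly worse (loss $79M).
Count: 2.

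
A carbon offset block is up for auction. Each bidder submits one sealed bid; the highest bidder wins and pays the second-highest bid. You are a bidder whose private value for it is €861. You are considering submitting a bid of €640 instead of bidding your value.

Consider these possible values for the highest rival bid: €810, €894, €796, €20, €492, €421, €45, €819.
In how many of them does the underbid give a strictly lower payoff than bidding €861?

3

The deviation hurts exactly when the highest competing bid lies strictly between €640 and €861 — underbidding then forfeits a profitable win.
€810: inside the interval → strictly worse (loss €51).
€894: above both → same outcome either way.
€796: inside the interval → strictly worse (loss €65).
€20: below both → same outcome either way.
€492: below both → same outcome either way.
€421: below both → same outcome either way.
€45: below both → same outcome either way.
€819: inside the interval → strictly worse (loss €42).
Count: 3.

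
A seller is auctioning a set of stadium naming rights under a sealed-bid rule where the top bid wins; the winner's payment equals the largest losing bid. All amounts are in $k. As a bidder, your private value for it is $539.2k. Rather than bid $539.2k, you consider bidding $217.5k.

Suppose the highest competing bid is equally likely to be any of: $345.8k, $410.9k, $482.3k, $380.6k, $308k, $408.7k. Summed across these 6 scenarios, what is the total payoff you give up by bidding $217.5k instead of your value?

The deviation costs you only when the competing bid falls strictly between $217.5k and $539.2k; elsewhere both bids give the same outcome.
$345.8k: truthful payoff $193.4k, deviation payoff $0k → loss $193.4k.
$410.9k: truthful payoff $128.3k, deviation payoff $0k → loss $128.3k.
$482.3k: truthful payoff $56.9k, deviation payoff $0k → loss $56.9k.
$380.6k: truthful payoff $158.6k, deviation payoff $0k → loss $158.6k.
$308k: truthful payoff $231.2k, deviation payoff $0k → loss $231.2k.
$408.7k: truthful payoff $130.5k, deviation payoff $0k → loss $130.5k.
Total loss = $193.4k + $128.3k + $56.9k + $158.6k + $231.2k + $130.5k = $898.9k.

$898.9k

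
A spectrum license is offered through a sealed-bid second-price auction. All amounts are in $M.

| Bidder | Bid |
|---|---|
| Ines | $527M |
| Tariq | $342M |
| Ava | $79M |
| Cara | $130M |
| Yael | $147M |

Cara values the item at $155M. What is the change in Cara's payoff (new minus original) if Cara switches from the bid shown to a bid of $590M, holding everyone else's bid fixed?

−$372M

The highest bid among the other bidders is $527M; Cara's bid doesn't change that.
Original bid $130M: Cara is not highest (top rival bid is $527M); payoff $0M.
Alternative bid $590M: Cara is highest, pays the top rival bid $527M; payoff $155M − $527M = −$372M.
Change in payoff = −$372M − ($0M) = −$372M.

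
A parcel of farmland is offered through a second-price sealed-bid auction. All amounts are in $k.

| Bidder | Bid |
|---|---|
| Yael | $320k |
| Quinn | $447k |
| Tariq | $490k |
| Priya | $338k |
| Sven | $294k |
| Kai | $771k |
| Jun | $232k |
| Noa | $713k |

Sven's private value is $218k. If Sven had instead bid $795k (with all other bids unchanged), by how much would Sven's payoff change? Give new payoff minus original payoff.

The highest bid among the other bidders is $771k; Sven's bid doesn't change that.
Original bid $294k: Sven is not highest (top rival bid is $771k); payoff $0k.
Alternative bid $795k: Sven is highest, pays the top rival bid $771k; payoff $218k − $771k = −$553k.
Change in payoff = −$553k − ($0k) = −$553k.

−$553k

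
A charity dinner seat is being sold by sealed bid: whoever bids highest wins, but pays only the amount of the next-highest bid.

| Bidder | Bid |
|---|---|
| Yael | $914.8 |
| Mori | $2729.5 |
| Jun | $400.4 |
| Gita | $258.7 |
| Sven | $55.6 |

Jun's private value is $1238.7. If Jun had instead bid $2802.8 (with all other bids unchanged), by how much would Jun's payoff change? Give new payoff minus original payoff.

The highest bid among the other bidders is $2729.5; Jun's bid doesn't change that.
Original bid $400.4: Jun is not highest (top rival bid is $2729.5); payoff $0.
Alternative bid $2802.8: Jun is highest, pays the top rival bid $2729.5; payoff $1238.7 − $2729.5 = −$1490.8.
Change in payoff = −$1490.8 − ($0) = −$1490.8.

−$1490.8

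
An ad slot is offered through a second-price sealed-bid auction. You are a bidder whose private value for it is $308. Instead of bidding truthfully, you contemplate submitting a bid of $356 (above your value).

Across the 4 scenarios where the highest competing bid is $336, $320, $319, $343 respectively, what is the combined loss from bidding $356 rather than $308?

The deviation costs you only when the competing bid falls strictly between $308 and $356; elsewhere both bids give the same outcome.
$336: truthful payoff $0, deviation payoff −$28 → loss $28.
$320: truthful payoff $0, deviation payoff −$12 → loss $12.
$319: truthful payoff $0, deviation payoff −$11 → loss $11.
$343: truthful payoff $0, deviation payoff −$35 → loss $35.
Total loss = $28 + $12 + $11 + $35 = $86.
Truthful bidding weakly dominates here: raising your bid can only win items priced above your value, and lowering it can only forfeit items priced below.

$86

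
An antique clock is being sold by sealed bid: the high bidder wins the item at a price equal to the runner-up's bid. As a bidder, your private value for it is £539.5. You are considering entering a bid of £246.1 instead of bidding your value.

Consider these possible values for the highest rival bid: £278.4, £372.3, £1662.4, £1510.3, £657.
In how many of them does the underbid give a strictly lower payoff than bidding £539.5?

The deviation hurts exactly when the highest competing bid lies strictly between £246.1 and £539.5 — underbidding then forfeits a profitable win.
£278.4: inside the interval → strictly worse (loss £261.1).
£372.3: inside the interval → strictly worse (loss £167.2).
£1662.4: above both → same outcome either way.
£1510.3: above both → same outcome either way.
£657: above both → same outcome either way.
Count: 2.

2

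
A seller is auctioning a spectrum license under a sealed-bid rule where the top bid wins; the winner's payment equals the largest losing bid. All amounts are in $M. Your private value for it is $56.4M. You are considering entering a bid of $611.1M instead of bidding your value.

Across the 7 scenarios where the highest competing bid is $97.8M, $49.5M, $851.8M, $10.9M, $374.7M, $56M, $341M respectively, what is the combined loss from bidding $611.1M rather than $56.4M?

The deviation costs you only when the competing bid falls strictly between $56.4M and $611.1M; elsewhere both bids give the same outcome.
$97.8M: truthful payoff $0M, deviation payoff −$41.4M → loss $41.4M.
$49.5M: outcomes coincide → loss $0M.
$851.8M: outcomes coincide → loss $0M.
$10.9M: outcomes coincide → loss $0M.
$374.7M: truthful payoff $0M, deviation payoff −$318.3M → loss $318.3M.
$56M: outcomes coincide → loss $0M.
$341M: truthful payoff $0M, deviation payoff −$284.6M → loss $284.6M.
Total loss = $41.4M + $318.3M + $284.6M = $644.3M.
Truthful bidding weakly dominates here: raising your bid can only win items priced above your value, and lowering it can only forfeit items priced below.

$644.3M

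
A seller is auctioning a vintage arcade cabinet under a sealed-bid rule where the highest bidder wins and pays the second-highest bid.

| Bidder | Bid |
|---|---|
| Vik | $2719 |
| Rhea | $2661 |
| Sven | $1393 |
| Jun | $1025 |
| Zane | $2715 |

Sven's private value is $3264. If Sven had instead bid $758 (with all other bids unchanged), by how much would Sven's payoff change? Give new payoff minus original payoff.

$0

The highest bid among the other bidders is $2719; Sven's bid doesn't change that.
Original bid $1393: Sven is not highest (top rival bid is $2719); payoff $0.
Alternative bid $758: Sven is not highest (top rival bid is $2719); payoff $0.
Change in payoff = $0 − ($0) = $0.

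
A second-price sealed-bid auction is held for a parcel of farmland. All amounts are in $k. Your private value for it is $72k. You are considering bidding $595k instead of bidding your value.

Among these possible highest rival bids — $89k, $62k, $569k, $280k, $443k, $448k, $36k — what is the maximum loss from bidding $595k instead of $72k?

$497k

$89k: truthful gives $0k, deviation gives −$17k → loss $17k.
$62k: same outcome either way → loss $0k.
$569k: truthful gives $0k, deviation gives −$497k → loss $497k.
$280k: truthful gives $0k, deviation gives −$208k → loss $208k.
$443k: truthful gives $0k, deviation gives −$371k → loss $371k.
$448k: truthful gives $0k, deviation gives −$376k → loss $376k.
$36k: same outcome either way → loss $0k.
Maximum loss: $497k.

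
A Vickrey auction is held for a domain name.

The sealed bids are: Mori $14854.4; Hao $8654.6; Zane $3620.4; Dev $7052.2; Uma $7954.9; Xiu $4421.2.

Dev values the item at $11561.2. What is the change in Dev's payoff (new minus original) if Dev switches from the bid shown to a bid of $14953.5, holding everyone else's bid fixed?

The highest bid among the other bidders is $14854.4; Dev's bid doesn't change that.
Original bid $7052.2: Dev is not highest (top rival bid is $14854.4); payoff $0.
Alternative bid $14953.5: Dev is highest, pays the top rival bid $14854.4; payoff $11561.2 − $14854.4 = −$3293.2.
Change in payoff = −$3293.2 − ($0) = −$3293.2.

−$3293.2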